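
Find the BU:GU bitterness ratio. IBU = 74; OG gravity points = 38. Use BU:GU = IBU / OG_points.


BU:GU = 74 / 38

1.9474


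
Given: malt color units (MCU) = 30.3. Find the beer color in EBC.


SRM = 1.4922·MCU^0.6859;  EBC = SRM·1.97
SRM = 1.4922·30.3^0.6859 = 15.4863
EBC = 15.4863·1.97

30.5081 EBC


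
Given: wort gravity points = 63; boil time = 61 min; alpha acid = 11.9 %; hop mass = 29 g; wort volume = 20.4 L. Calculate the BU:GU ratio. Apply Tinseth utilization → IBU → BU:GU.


U = 1.65·0.000125^(GP/1000)·(1−e^(−0.04t))/4.15;  IBU = (α/100)·m·U·1000/V;  BU:GU = IBU/GP
U = 1.65·0.000125^(63/1000)·(1−e^(−0.04·61))/4.15 = 0.2060
IBU = (11.9/100)·29·0.2060·1000/20.4 = 34.8538
BU:GU = 34.8538/63

0.5532


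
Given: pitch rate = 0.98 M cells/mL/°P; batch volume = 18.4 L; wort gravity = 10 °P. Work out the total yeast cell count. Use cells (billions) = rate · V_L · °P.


cells = 0.98 · 18.4 · 10

180.3200 billion cells


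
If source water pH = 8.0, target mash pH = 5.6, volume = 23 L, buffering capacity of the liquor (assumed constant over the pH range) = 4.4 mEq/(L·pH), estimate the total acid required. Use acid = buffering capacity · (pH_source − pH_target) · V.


acid = 4.4 · (8.0 − 5.6) · 23

242.8800 mEq


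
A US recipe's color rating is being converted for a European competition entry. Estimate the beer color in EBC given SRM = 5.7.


EBC = SRM · 1.97
EBC = 5.7 · 1.97

11.2290 EBC


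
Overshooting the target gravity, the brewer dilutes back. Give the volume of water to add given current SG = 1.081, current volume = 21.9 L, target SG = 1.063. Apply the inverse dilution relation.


V_water = V·((SG_curr − 1)/(SG_target − 1) − 1)
V_water = 21.9·((1.081 − 1)/(1.063 − 1) − 1)

6.2571 L


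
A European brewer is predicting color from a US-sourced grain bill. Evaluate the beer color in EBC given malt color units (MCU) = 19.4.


SRM = 1.4922·MCU^0.6859;  EBC = SRM·1.97
SRM = 1.4922·19.4^0.6859 = 11.4059
EBC = 11.4059·1.97

22.4697 EBC


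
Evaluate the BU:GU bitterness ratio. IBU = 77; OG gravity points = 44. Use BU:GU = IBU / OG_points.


BU:GU = 77 / 44

1.7500


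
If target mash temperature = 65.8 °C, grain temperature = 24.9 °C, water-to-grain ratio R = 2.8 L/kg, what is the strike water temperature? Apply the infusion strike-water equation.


T_strike = (0.41/R)·(T_mash − T_grain) + T_mash
T_strike = (0.41/2.8)·(65.8 − 24.9) + 65.8

71.7889 °C


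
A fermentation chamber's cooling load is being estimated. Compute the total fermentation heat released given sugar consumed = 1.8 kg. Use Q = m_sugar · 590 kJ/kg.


Q = 1.8 · 590

1062.0000 kJ


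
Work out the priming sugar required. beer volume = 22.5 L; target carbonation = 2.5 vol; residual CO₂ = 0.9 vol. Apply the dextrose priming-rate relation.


sugar = (target − residual)·4.0·V
sugar = (2.5 − 0.9)·4.0·22.5

144.0000 g


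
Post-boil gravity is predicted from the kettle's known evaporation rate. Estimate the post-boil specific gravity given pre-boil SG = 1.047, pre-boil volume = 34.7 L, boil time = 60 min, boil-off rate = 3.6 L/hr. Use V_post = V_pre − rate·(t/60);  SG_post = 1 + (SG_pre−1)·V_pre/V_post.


V_post = 34.7 − 3.6·(60/60) = 31.1000
SG_post = 1 + (1.047 − 1)·34.7/31.1000

1.0524


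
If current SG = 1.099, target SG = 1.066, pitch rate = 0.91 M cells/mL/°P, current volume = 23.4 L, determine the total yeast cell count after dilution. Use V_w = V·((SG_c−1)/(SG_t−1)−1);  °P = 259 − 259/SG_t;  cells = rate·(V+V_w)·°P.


V_w = 23.4·((1.099−1)/(1.066−1)−1) = 11.7000
V_final = 23.4 + 11.7000 = 35.1000
°P = 259 − 259/1.066 = 16.0356
cells = 0.91·35.1000·16.0356

512.1946 billion cells


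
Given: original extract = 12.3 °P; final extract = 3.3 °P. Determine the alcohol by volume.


SG = 259/(259 − P);  ABV = (OG − FG)·131.25
OG = 259/(259 − 12.3) = 1.0499
FG = 259/(259 − 3.3) = 1.0129
ABV = (1.0499 − 1.0129)·131.25

4.8500 % ABV


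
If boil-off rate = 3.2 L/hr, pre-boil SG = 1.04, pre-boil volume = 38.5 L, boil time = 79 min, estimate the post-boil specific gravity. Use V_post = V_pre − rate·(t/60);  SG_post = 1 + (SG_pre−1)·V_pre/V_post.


V_post = 38.5 − 3.2·(79/60) = 34.2867
SG_post = 1 + (1.04 − 1)·38.5/34.2867

1.0449


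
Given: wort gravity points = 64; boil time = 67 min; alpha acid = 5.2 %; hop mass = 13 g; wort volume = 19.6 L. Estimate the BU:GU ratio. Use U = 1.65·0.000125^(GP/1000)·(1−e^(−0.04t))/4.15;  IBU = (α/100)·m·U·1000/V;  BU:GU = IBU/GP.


U = 1.65·0.000125^(64/1000)·(1−e^(−0.04·67))/4.15 = 0.2083
IBU = (5.2/100)·13·0.2083·1000/19.6 = 7.1859
BU:GU = 7.1859/64

0.1123


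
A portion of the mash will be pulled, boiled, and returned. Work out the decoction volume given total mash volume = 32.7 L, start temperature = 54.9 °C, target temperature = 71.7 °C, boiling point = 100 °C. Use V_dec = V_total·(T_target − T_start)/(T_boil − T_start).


V_dec = 32.7·(71.7 − 54.9)/(100 − 54.9)

12.1809 L


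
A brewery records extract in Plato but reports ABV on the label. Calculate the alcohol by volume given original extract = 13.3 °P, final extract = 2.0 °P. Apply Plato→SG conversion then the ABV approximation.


SG = 259/(259 − P);  ABV = (OG − FG)·131.25
OG = 259/(259 − 13.3) = 1.0541
FG = 259/(259 − 2.0) = 1.0078
ABV = (1.0541 − 1.0078)·131.25

6.0833 % ABV


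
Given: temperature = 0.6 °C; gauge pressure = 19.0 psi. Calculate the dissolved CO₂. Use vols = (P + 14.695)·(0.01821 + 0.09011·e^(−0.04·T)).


vols = (19.0 + 14.695)·(0.01821 + 0.09011·e^(−0.04·0.6))

3.5778 volumes


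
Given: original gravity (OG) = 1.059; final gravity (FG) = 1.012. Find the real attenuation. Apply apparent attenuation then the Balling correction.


AA = (OG−FG)/(OG−1)·100;  RA = AA·0.8192
AA = (1.059 − 1.012)/(1.059 − 1)·100 = 79.6610
RA = 79.6610·0.8192

65.2583 %


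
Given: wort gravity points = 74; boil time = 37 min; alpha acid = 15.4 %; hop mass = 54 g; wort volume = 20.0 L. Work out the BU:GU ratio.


U = 1.65·0.000125^(GP/1000)·(1−e^(−0.04t))/4.15;  IBU = (α/100)·m·U·1000/V;  BU:GU = IBU/GP
U = 1.65·0.000125^(74/1000)·(1−e^(−0.04·37))/4.15 = 0.1579
IBU = (15.4/100)·54·0.1579·1000/20.0 = 65.6618
BU:GU = 65.6618/74

0.8873


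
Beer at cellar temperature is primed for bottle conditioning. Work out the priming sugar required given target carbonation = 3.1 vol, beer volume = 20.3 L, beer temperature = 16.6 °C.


residual = 14.695·(0.01821 + 0.09011·e^(−0.04·T));  sugar = (target − residual)·4.0·V
residual = 14.695·(0.01821 + 0.09011·e^(−0.04·16.6)) = 0.9493
sugar = (3.1 − 0.9493)·4.0·20.3

174.6400 g


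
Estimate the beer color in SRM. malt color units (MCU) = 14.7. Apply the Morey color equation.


SRM = 1.4922 · MCU^0.6859
SRM = 1.4922 · 14.7^0.6859

9.4295 SRM


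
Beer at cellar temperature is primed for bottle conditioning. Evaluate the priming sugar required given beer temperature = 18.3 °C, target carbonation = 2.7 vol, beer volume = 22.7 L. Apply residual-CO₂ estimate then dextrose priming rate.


residual = 14.695·(0.01821 + 0.09011·e^(−0.04·T));  sugar = (target − residual)·4.0·V
residual = 14.695·(0.01821 + 0.09011·e^(−0.04·18.3)) = 0.9044
sugar = (2.7 − 0.9044)·4.0·22.7

163.0361 g


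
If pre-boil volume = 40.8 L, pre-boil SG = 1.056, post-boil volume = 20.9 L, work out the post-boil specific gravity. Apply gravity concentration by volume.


SG_post = 1 + (SG_pre − 1)·V_pre/V_post
pts_pre = (1.056 − 1)·1000 = 56.0000
pts_post = 56.0000·40.8/20.9 = 109.3206
SG_post = 1 + 109.3206/1000

1.1093


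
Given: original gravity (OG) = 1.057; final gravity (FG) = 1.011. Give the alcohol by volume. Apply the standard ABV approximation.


ABV = (OG − FG) · 131.25
ABV = (1.057 − 1.011) · 131.25

6.0375 % ABV


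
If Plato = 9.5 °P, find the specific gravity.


SG = 259/(259 − P)
SG = 259/(259 − 9.5)

1.0381


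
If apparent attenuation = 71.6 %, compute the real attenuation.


RA = AA · 0.8192
RA = 71.6 · 0.8192

58.6547 %


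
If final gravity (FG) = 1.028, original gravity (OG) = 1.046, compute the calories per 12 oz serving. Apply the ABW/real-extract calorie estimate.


ABW = (OG−FG)·131.25·0.79/FG;  °P = 259 − 259/SG (for OG→OE and FG→AE);  RE = 0.1808·OE + 0.8192·AE;  Cal = (6.9·ABW + 4·(RE−0.1))·FG·3.55
ABW = (1.046 − 1.028)·131.25·0.79/1.028 = 1.8155
OE = 259 − 259/1.046 = 11.3901 °P
AE = 259 − 259/1.028 = 7.0545 °P
RE = 0.1808·11.3901 + 0.8192·7.0545 = 7.8383 °P
Cal = (6.9·1.8155 + 4·(7.8383−0.1))·1.028·3.55

158.6782 kcal


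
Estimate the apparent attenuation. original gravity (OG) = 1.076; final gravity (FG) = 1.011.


AA = (OG − FG)/(OG − 1) · 100
AA = (1.076 − 1.011)/(1.076 − 1) · 100

85.5263 %


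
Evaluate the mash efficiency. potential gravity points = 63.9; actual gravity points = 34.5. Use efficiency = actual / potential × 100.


efficiency = 34.5 / 63.9 × 100

53.9906 %


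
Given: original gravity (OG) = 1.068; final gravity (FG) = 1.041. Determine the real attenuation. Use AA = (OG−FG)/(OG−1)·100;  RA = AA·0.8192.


AA = (1.068 − 1.041)/(1.068 − 1)·100 = 39.7059
RA = 39.7059·0.8192

32.5271 %


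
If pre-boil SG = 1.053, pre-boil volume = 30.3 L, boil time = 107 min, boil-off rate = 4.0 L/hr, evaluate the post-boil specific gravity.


V_post = V_pre − rate·(t/60);  SG_post = 1 + (SG_pre−1)·V_pre/V_post
V_post = 30.3 − 4.0·(107/60) = 23.1667
SG_post = 1 + (1.053 − 1)·30.3/23.1667

1.0693


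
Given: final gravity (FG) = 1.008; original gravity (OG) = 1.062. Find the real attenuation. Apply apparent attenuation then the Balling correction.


AA = (OG−FG)/(OG−1)·100;  RA = AA·0.8192
AA = (1.062 − 1.008)/(1.062 − 1)·100 = 87.0968
RA = 87.0968·0.8192

71.3497 %


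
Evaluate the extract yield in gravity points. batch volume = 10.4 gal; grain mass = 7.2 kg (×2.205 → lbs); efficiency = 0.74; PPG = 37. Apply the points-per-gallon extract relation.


points = lbs × PPG × eff / vol
lbs = 7.2 × 2.205 = 15.8760
points = 15.8760 × 37 × 0.74 / 10.4

41.7966 points


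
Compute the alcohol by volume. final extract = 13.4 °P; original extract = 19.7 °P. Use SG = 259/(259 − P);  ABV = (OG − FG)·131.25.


OG = 259/(259 − 19.7) = 1.0823
FG = 259/(259 − 13.4) = 1.0546
ABV = (1.0823 − 1.0546)·131.25

3.6439 % ABV


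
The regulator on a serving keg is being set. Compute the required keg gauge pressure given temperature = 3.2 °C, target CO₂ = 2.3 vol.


psi = vols/(0.01821 + 0.09011·e^(−0.04·T)) − 14.695
psi = 2.3/(0.01821 + 0.09011·e^(−0.04·3.2)) − 14.695

8.8963 psi


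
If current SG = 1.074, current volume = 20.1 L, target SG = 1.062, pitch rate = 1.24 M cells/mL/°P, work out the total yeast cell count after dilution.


V_w = V·((SG_c−1)/(SG_t−1)−1);  °P = 259 − 259/SG_t;  cells = rate·(V+V_w)·°P
V_w = 20.1·((1.074−1)/(1.062−1)−1) = 3.8903
V_final = 20.1 + 3.8903 = 23.9903
°P = 259 − 259/1.062 = 15.1205
cells = 1.24·23.9903·15.1205

449.8054 billion cells


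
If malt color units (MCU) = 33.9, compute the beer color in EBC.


SRM = 1.4922·MCU^0.6859;  EBC = SRM·1.97
SRM = 1.4922·33.9^0.6859 = 16.7260
EBC = 16.7260·1.97

32.9501 EBC


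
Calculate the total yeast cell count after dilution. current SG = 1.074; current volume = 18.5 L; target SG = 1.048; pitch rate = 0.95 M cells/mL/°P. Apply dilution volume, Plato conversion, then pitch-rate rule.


V_w = V·((SG_c−1)/(SG_t−1)−1);  °P = 259 − 259/SG_t;  cells = rate·(V+V_w)·°P
V_w = 18.5·((1.074−1)/(1.048−1)−1) = 10.0208
V_final = 18.5 + 10.0208 = 28.5208
°P = 259 − 259/1.048 = 11.8626
cells = 0.95·28.5208·11.8626

321.4146 billion cells


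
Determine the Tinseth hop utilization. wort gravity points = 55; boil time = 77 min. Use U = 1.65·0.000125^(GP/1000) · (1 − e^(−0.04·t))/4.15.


bigness = 1.65·0.000125^(55/1000) = 1.0065
boil_factor = (1 − e^(−0.04·77))/4.15 = 0.2299
U = 1.0065 · 0.2299

0.2314


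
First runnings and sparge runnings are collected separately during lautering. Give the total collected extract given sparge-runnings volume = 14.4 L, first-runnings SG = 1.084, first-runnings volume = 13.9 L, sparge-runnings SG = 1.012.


total = Σ (SG_i − 1)·1000·V_i
first = (1.084 − 1)·1000·13.9 = 1167.6000
sparge = (1.012 − 1)·1000·14.4 = 172.8000
total = 1167.6000 + 172.8000

1340.4000 gravity·L


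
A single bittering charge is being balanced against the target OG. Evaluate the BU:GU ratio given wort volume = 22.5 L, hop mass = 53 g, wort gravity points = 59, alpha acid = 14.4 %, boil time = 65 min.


U = 1.65·0.000125^(GP/1000)·(1−e^(−0.04t))/4.15;  IBU = (α/100)·m·U·1000/V;  BU:GU = IBU/GP
U = 1.65·0.000125^(59/1000)·(1−e^(−0.04·65))/4.15 = 0.2166
IBU = (14.4/100)·53·0.2166·1000/22.5 = 73.4670
BU:GU = 73.4670/59

1.2452


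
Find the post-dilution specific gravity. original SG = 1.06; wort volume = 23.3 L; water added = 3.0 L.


SG_new = 1 + (SG_old − 1)·V_old/(V_old + V_water)
pts = (1.06 − 1)·1000·23.3/(23.3 + 3.0) = 53.1559
SG_new = 1 + 53.1559/1000

1.0532


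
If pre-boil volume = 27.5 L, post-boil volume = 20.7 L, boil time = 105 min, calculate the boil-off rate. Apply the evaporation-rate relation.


rate = (V_pre − V_post) / (t_min/60)
rate = (27.5 − 20.7) / (105/60)

3.8857 L/hr


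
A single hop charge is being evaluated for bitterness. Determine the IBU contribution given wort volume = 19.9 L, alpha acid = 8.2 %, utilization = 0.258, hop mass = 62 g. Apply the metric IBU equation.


IBU = (α/100)·mass·U·1000 / V
IBU = (8.2/100)·62·0.258·1000 / 19.9

65.9132 IBU


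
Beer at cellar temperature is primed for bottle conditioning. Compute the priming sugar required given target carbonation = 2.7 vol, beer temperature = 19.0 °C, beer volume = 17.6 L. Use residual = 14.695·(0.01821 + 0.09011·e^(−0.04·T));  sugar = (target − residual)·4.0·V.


residual = 14.695·(0.01821 + 0.09011·e^(−0.04·19.0)) = 0.8869
sugar = (2.7 − 0.8869)·4.0·17.6

127.6448 g


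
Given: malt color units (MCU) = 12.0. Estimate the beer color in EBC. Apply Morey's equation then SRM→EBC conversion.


SRM = 1.4922·MCU^0.6859;  EBC = SRM·1.97
SRM = 1.4922·12.0^0.6859 = 8.2042
EBC = 8.2042·1.97

16.1623 EBC


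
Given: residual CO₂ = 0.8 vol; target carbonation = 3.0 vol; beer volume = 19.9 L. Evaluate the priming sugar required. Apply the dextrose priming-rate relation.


sugar = (target − residual)·4.0·V
sugar = (3.0 − 0.8)·4.0·19.9

175.1200 g


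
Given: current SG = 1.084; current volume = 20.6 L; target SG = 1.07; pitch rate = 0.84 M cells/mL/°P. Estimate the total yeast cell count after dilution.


V_w = V·((SG_c−1)/(SG_t−1)−1);  °P = 259 − 259/SG_t;  cells = rate·(V+V_w)·°P
V_w = 20.6·((1.084−1)/(1.07−1)−1) = 4.1200
V_final = 20.6 + 4.1200 = 24.7200
°P = 259 − 259/1.07 = 16.9439
cells = 0.84·24.7200·16.9439

351.8372 billion cells


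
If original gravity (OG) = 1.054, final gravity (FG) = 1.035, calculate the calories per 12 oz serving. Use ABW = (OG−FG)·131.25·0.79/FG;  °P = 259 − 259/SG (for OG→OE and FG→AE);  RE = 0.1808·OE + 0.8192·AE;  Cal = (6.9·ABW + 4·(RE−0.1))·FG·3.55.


ABW = (1.054 − 1.035)·131.25·0.79/1.035 = 1.9034
OE = 259 − 259/1.054 = 13.2694 °P
AE = 259 − 259/1.035 = 8.7585 °P
RE = 0.1808·13.2694 + 0.8192·8.7585 = 9.5740 °P
Cal = (6.9·1.9034 + 4·(9.5740−0.1))·1.035·3.55

187.4967 kcal


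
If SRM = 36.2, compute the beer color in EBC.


EBC = SRM · 1.97
EBC = 36.2 · 1.97

71.3140 EBC


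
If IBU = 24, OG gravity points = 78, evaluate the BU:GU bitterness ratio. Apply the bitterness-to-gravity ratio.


BU:GU = IBU / OG_points
BU:GU = 24 / 78

0.3077


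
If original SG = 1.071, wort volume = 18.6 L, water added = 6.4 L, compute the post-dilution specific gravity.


SG_new = 1 + (SG_old − 1)·V_old/(V_old + V_water)
pts = (1.071 − 1)·1000·18.6/(18.6 + 6.4) = 52.8240
SG_new = 1 + 52.8240/1000

1.0528


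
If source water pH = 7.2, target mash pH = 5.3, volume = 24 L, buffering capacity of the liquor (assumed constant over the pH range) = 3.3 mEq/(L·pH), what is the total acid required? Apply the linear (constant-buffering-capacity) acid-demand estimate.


acid = buffering capacity · (pH_source − pH_target) · V
acid = 3.3 · (7.2 − 5.3) · 24

150.4800 mEq


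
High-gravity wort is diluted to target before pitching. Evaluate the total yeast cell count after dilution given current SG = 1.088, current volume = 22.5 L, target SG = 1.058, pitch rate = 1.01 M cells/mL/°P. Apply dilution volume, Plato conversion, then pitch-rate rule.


V_w = V·((SG_c−1)/(SG_t−1)−1);  °P = 259 − 259/SG_t;  cells = rate·(V+V_w)·°P
V_w = 22.5·((1.088−1)/(1.058−1)−1) = 11.6379
V_final = 22.5 + 11.6379 = 34.1379
°P = 259 − 259/1.058 = 14.1985
cells = 1.01·34.1379·14.1985

489.5541 billion cells


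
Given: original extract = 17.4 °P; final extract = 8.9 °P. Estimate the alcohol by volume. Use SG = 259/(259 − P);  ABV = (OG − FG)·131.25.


OG = 259/(259 − 17.4) = 1.0720
FG = 259/(259 − 8.9) = 1.0356
ABV = (1.0720 − 1.0356)·131.25

4.7820 % ABV


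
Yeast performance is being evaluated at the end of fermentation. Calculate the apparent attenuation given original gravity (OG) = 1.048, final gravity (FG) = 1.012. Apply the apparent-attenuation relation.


AA = (OG − FG)/(OG − 1) · 100
AA = (1.048 − 1.012)/(1.048 − 1) · 100

75.0000 %


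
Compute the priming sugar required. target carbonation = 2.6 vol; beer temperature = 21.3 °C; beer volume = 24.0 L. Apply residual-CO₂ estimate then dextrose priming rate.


residual = 14.695·(0.01821 + 0.09011·e^(−0.04·T));  sugar = (target − residual)·4.0·V
residual = 14.695·(0.01821 + 0.09011·e^(−0.04·21.3)) = 0.8324
sugar = (2.6 − 0.8324)·4.0·24.0

169.6864 g


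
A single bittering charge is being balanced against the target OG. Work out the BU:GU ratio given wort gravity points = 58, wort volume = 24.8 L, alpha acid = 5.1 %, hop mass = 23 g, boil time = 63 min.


U = 1.65·0.000125^(GP/1000)·(1−e^(−0.04t))/4.15;  IBU = (α/100)·m·U·1000/V;  BU:GU = IBU/GP
U = 1.65·0.000125^(58/1000)·(1−e^(−0.04·63))/4.15 = 0.2171
IBU = (5.1/100)·23·0.2171·1000/24.8 = 10.2677
BU:GU = 10.2677/58

0.1770


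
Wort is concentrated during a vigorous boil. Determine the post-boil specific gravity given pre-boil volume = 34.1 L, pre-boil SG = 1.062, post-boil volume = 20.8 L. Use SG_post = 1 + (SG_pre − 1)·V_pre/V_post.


pts_pre = (1.062 − 1)·1000 = 62.0000
pts_post = 62.0000·34.1/20.8 = 101.6442
SG_post = 1 + 101.6442/1000

1.1016


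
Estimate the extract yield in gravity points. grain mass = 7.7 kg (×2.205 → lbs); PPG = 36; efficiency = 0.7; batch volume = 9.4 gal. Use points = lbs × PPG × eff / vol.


lbs = 7.7 × 2.205 = 16.9785
points = 16.9785 × 36 × 0.7 / 9.4

45.5168 points


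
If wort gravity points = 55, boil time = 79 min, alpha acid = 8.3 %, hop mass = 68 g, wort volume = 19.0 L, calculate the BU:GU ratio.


U = 1.65·0.000125^(GP/1000)·(1−e^(−0.04t))/4.15;  IBU = (α/100)·m·U·1000/V;  BU:GU = IBU/GP
U = 1.65·0.000125^(55/1000)·(1−e^(−0.04·79))/4.15 = 0.2322
IBU = (8.3/100)·68·0.2322·1000/19.0 = 68.9877
BU:GU = 68.9877/55

1.2543


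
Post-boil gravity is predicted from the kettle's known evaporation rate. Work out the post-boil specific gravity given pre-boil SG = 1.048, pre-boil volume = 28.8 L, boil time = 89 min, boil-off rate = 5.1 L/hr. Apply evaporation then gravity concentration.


V_post = V_pre − rate·(t/60);  SG_post = 1 + (SG_pre−1)·V_pre/V_post
V_post = 28.8 − 5.1·(89/60) = 21.2350
SG_post = 1 + (1.048 − 1)·28.8/21.2350

1.0651


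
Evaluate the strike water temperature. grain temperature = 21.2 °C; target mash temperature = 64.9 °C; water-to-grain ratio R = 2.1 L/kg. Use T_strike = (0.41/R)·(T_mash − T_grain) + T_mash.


T_strike = (0.41/2.1)·(64.9 − 21.2) + 64.9

73.4319 °C


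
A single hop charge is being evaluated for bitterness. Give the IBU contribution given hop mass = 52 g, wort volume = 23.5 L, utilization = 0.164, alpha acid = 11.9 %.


IBU = (α/100)·mass·U·1000 / V
IBU = (11.9/100)·52·0.164·1000 / 23.5

43.1843 IBU


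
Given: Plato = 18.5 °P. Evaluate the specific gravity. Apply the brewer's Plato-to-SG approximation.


SG = 259/(259 − P)
SG = 259/(259 − 18.5)

1.0769


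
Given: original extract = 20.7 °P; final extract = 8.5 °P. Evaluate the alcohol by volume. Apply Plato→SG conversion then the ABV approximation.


SG = 259/(259 − P);  ABV = (OG − FG)·131.25
OG = 259/(259 − 20.7) = 1.0869
FG = 259/(259 − 8.5) = 1.0339
ABV = (1.0869 − 1.0339)·131.25

6.9475 % ABV


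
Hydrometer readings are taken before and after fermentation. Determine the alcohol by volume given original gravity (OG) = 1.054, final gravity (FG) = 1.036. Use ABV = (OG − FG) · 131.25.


ABV = (1.054 − 1.036) · 131.25

2.3625 % ABV


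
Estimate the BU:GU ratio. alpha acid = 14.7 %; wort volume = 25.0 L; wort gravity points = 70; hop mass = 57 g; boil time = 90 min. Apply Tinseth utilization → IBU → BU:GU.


U = 1.65·0.000125^(GP/1000)·(1−e^(−0.04t))/4.15;  IBU = (α/100)·m·U·1000/V;  BU:GU = IBU/GP
U = 1.65·0.000125^(70/1000)·(1−e^(−0.04·90))/4.15 = 0.2062
IBU = (14.7/100)·57·0.2062·1000/25.0 = 69.0940
BU:GU = 69.0940/70

0.9871


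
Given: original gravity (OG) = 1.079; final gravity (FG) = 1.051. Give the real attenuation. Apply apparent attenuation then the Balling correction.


AA = (OG−FG)/(OG−1)·100;  RA = AA·0.8192
AA = (1.079 − 1.051)/(1.079 − 1)·100 = 35.4430
RA = 35.4430·0.8192

29.0349 %


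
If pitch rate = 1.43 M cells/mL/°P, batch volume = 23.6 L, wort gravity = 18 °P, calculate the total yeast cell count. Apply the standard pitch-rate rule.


cells (billions) = rate · V_L · °P
cells = 1.43 · 23.6 · 18

607.4640 billion cells


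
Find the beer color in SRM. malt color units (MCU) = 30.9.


SRM = 1.4922 · MCU^0.6859
SRM = 1.4922 · 30.9^0.6859

15.6960 SRM


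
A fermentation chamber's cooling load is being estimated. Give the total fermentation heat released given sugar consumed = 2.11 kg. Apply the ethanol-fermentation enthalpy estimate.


Q = m_sugar · 590 kJ/kg
Q = 2.11 · 590

1244.9000 kJ


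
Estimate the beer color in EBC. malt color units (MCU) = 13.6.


SRM = 1.4922·MCU^0.6859;  EBC = SRM·1.97
SRM = 1.4922·13.6^0.6859 = 8.9397
EBC = 8.9397·1.97

17.6111 EBC


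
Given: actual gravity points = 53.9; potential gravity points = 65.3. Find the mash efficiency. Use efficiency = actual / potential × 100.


efficiency = 53.9 / 65.3 × 100

82.5421 %


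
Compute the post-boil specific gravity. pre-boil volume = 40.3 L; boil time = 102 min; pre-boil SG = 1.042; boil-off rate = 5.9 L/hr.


V_post = V_pre − rate·(t/60);  SG_post = 1 + (SG_pre−1)·V_pre/V_post
V_post = 40.3 − 5.9·(102/60) = 30.2700
SG_post = 1 + (1.042 − 1)·40.3/30.2700

1.0559


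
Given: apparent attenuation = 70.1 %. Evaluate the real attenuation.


RA = AA · 0.8192
RA = 70.1 · 0.8192

57.4259 %


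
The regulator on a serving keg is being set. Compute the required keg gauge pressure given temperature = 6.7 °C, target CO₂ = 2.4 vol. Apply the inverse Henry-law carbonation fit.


psi = vols/(0.01821 + 0.09011·e^(−0.04·T)) − 14.695
psi = 2.4/(0.01821 + 0.09011·e^(−0.04·6.7)) − 14.695

12.8482 psi


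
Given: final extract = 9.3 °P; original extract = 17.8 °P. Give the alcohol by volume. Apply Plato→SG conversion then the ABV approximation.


SG = 259/(259 − P);  ABV = (OG − FG)·131.25
OG = 259/(259 − 17.8) = 1.0738
FG = 259/(259 − 9.3) = 1.0372
ABV = (1.0738 − 1.0372)·131.25

4.7976 % ABV


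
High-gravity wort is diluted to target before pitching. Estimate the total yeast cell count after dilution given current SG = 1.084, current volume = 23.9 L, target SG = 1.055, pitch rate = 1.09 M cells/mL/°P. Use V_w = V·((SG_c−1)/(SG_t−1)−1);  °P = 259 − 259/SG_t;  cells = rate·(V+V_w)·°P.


V_w = 23.9·((1.084−1)/(1.055−1)−1) = 12.6018
V_final = 23.9 + 12.6018 = 36.5018
°P = 259 − 259/1.055 = 13.5024
cells = 1.09·36.5018·13.5024

537.2185 billion cells


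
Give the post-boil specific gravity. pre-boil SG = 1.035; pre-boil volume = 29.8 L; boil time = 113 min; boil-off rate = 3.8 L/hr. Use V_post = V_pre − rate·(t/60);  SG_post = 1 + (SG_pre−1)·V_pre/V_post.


V_post = 29.8 − 3.8·(113/60) = 22.6433
SG_post = 1 + (1.035 − 1)·29.8/22.6433

1.0461


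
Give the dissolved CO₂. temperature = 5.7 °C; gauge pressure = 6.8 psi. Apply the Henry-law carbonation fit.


vols = (P + 14.695)·(0.01821 + 0.09011·e^(−0.04·T))
vols = (6.8 + 14.695)·(0.01821 + 0.09011·e^(−0.04·5.7))

1.9334 volumes


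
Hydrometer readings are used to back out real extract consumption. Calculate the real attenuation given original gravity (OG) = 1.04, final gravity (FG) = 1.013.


AA = (OG−FG)/(OG−1)·100;  RA = AA·0.8192
AA = (1.04 − 1.013)/(1.04 − 1)·100 = 67.5000
RA = 67.5000·0.8192

55.2960 %


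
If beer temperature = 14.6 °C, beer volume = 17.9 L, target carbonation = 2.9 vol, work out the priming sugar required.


residual = 14.695·(0.01821 + 0.09011·e^(−0.04·T));  sugar = (target − residual)·4.0·V
residual = 14.695·(0.01821 + 0.09011·e^(−0.04·14.6)) = 1.0060
sugar = (2.9 − 1.0060)·4.0·17.9

135.6079 g


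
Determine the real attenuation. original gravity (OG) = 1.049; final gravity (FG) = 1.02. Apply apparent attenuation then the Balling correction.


AA = (OG−FG)/(OG−1)·100;  RA = AA·0.8192
AA = (1.049 − 1.02)/(1.049 − 1)·100 = 59.1837
RA = 59.1837·0.8192

48.4833 %


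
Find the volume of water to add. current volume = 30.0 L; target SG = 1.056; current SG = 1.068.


V_water = V·((SG_curr − 1)/(SG_target − 1) − 1)
V_water = 30.0·((1.068 − 1)/(1.056 − 1) − 1)

6.4286 L


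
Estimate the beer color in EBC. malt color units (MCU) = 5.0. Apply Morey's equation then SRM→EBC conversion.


SRM = 1.4922·MCU^0.6859;  EBC = SRM·1.97
SRM = 1.4922·5.0^0.6859 = 4.5004
EBC = 4.5004·1.97

8.8658 EBC


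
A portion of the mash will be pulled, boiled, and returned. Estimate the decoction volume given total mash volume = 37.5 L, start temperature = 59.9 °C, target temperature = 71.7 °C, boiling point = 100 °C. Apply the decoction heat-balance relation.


V_dec = V_total·(T_target − T_start)/(T_boil − T_start)
V_dec = 37.5·(71.7 − 59.9)/(100 − 59.9)

11.0349 L


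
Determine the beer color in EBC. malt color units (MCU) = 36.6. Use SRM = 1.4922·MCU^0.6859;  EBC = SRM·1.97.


SRM = 1.4922·36.6^0.6859 = 17.6286
EBC = 17.6286·1.97

34.7284 EBC


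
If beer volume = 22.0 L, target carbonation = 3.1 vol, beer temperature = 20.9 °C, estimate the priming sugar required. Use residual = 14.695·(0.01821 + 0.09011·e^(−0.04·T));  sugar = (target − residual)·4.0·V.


residual = 14.695·(0.01821 + 0.09011·e^(−0.04·20.9)) = 0.8415
sugar = (3.1 − 0.8415)·4.0·22.0

198.7442 g


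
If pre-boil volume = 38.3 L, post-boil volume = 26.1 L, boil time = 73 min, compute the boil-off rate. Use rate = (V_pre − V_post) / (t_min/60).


rate = (38.3 − 26.1) / (73/60)

10.0274 L/hr


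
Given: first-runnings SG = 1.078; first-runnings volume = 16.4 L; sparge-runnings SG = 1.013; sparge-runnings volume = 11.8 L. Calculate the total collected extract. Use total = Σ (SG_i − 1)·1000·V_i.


first = (1.078 − 1)·1000·16.4 = 1279.2000
sparge = (1.013 − 1)·1000·11.8 = 153.4000
total = 1279.2000 + 153.4000

1432.6000 gravity·L


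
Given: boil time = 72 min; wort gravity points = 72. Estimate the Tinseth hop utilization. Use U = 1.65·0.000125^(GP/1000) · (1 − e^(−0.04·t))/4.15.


bigness = 1.65·0.000125^(72/1000) = 0.8639
boil_factor = (1 − e^(−0.04·72))/4.15 = 0.2274
U = 0.8639 · 0.2274

0.1965


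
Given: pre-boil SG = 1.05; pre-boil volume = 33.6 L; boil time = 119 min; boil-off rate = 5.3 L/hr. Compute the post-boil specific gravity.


V_post = V_pre − rate·(t/60);  SG_post = 1 + (SG_pre−1)·V_pre/V_post
V_post = 33.6 − 5.3·(119/60) = 23.0883
SG_post = 1 + (1.05 − 1)·33.6/23.0883

1.0728


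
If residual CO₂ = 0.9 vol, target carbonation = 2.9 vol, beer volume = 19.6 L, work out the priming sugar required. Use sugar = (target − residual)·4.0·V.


sugar = (2.9 − 0.9)·4.0·19.6

156.8000 g


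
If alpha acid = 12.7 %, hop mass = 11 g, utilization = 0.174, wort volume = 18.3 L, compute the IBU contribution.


IBU = (α/100)·mass·U·1000 / V
IBU = (12.7/100)·11·0.174·1000 / 18.3

13.2830 IBU


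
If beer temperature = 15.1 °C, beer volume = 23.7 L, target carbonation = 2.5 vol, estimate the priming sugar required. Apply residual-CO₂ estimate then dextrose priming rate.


residual = 14.695·(0.01821 + 0.09011·e^(−0.04·T));  sugar = (target − residual)·4.0·V
residual = 14.695·(0.01821 + 0.09011·e^(−0.04·15.1)) = 0.9914
sugar = (2.5 − 0.9914)·4.0·23.7

143.0141 g


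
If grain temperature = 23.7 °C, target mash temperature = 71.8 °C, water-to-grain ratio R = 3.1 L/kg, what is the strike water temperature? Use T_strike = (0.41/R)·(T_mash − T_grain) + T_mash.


T_strike = (0.41/3.1)·(71.8 − 23.7) + 71.8

78.1616 °C


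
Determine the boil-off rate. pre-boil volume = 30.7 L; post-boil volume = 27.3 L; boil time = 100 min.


rate = (V_pre − V_post) / (t_min/60)
rate = (30.7 − 27.3) / (100/60)

2.0400 L/hr


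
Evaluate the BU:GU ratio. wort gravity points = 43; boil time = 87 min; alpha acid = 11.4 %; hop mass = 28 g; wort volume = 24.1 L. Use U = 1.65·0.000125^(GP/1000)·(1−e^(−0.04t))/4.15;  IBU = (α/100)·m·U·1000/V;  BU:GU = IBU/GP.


U = 1.65·0.000125^(43/1000)·(1−e^(−0.04·87))/4.15 = 0.2618
IBU = (11.4/100)·28·0.2618·1000/24.1 = 34.6784
BU:GU = 34.6784/43

0.8065


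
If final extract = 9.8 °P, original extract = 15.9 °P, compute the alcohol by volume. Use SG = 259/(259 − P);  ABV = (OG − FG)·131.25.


OG = 259/(259 − 15.9) = 1.0654
FG = 259/(259 − 9.8) = 1.0393
ABV = (1.0654 − 1.0393)·131.25

3.4229 % ABV


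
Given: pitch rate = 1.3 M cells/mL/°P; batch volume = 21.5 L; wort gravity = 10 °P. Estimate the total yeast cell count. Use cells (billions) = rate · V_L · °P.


cells = 1.3 · 21.5 · 10

279.5000 billion cells


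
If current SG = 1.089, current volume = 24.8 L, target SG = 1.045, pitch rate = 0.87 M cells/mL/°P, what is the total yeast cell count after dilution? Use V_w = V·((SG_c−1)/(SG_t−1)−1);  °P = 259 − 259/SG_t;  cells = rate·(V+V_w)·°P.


V_w = 24.8·((1.089−1)/(1.045−1)−1) = 24.2489
V_final = 24.8 + 24.2489 = 49.0489
°P = 259 − 259/1.045 = 11.1531
cells = 0.87·49.0489·11.1531

475.9315 billion cells


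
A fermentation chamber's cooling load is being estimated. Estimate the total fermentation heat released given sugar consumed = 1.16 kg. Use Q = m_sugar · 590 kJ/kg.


Q = 1.16 · 590

684.4000 kJ


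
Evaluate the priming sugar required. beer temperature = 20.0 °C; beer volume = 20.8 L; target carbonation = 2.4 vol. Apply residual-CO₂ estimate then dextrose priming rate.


residual = 14.695·(0.01821 + 0.09011·e^(−0.04·T));  sugar = (target − residual)·4.0·V
residual = 14.695·(0.01821 + 0.09011·e^(−0.04·20.0)) = 0.8626
sugar = (2.4 − 0.8626)·4.0·20.8

127.9132 g


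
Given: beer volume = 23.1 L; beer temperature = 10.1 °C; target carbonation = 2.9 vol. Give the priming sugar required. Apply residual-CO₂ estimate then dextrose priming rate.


residual = 14.695·(0.01821 + 0.09011·e^(−0.04·T));  sugar = (target − residual)·4.0·V
residual = 14.695·(0.01821 + 0.09011·e^(−0.04·10.1)) = 1.1517
sugar = (2.9 − 1.1517)·4.0·23.1

161.5459 g


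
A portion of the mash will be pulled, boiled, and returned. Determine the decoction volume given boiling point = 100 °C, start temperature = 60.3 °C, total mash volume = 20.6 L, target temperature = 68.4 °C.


V_dec = V_total·(T_target − T_start)/(T_boil − T_start)
V_dec = 20.6·(68.4 − 60.3)/(100 − 60.3)

4.2030 L


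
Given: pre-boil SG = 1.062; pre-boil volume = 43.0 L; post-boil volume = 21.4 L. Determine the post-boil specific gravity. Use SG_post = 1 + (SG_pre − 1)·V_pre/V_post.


pts_pre = (1.062 − 1)·1000 = 62.0000
pts_post = 62.0000·43.0/21.4 = 124.5794
SG_post = 1 + 124.5794/1000

1.1246


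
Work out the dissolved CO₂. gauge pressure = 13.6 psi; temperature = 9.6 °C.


vols = (P + 14.695)·(0.01821 + 0.09011·e^(−0.04·T))
vols = (13.6 + 14.695)·(0.01821 + 0.09011·e^(−0.04·9.6))

2.2519 volumes


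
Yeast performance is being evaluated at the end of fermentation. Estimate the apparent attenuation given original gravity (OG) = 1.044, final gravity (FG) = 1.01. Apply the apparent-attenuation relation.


AA = (OG − FG)/(OG − 1) · 100
AA = (1.044 − 1.01)/(1.044 − 1) · 100

77.2727 %


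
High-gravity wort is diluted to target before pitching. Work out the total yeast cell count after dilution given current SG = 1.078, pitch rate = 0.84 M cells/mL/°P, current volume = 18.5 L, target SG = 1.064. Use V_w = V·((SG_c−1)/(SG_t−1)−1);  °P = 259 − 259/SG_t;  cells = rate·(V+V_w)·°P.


V_w = 18.5·((1.078−1)/(1.064−1)−1) = 4.0469
V_final = 18.5 + 4.0469 = 22.5469
°P = 259 − 259/1.064 = 15.5789
cells = 0.84·22.5469·15.5789

295.0555 billion cells


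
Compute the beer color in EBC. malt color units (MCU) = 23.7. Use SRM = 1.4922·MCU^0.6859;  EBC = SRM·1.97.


SRM = 1.4922·23.7^0.6859 = 13.0848
EBC = 13.0848·1.97

25.7770 EBC


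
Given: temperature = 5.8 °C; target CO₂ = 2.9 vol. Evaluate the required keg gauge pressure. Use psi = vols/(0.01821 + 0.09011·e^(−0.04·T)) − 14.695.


psi = 2.9/(0.01821 + 0.09011·e^(−0.04·5.8)) − 14.695

17.6486 psi


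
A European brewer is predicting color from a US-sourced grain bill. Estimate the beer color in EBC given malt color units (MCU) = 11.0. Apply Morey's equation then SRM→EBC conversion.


SRM = 1.4922·MCU^0.6859;  EBC = SRM·1.97
SRM = 1.4922·11.0^0.6859 = 7.7289
EBC = 7.7289·1.97

15.2260 EBC


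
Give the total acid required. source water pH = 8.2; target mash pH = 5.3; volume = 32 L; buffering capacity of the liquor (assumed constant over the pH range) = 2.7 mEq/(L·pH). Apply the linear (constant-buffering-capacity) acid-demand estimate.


acid = buffering capacity · (pH_source − pH_target) · V
acid = 2.7 · (8.2 − 5.3) · 32

250.5600 mEq


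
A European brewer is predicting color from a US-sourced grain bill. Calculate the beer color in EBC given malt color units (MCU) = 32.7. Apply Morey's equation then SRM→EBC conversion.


SRM = 1.4922·MCU^0.6859;  EBC = SRM·1.97
SRM = 1.4922·32.7^0.6859 = 16.3176
EBC = 16.3176·1.97

32.1456 EBC


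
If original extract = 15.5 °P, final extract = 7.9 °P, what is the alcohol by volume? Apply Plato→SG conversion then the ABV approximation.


SG = 259/(259 − P);  ABV = (OG − FG)·131.25
OG = 259/(259 − 15.5) = 1.0637
FG = 259/(259 − 7.9) = 1.0315
ABV = (1.0637 − 1.0315)·131.25

4.2254 % ABV


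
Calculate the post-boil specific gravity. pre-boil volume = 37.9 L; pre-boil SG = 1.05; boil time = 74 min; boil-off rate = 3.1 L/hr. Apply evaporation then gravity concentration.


V_post = V_pre − rate·(t/60);  SG_post = 1 + (SG_pre−1)·V_pre/V_post
V_post = 37.9 − 3.1·(74/60) = 34.0767
SG_post = 1 + (1.05 − 1)·37.9/34.0767

1.0556


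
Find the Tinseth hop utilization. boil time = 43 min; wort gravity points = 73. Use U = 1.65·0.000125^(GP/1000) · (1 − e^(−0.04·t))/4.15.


bigness = 1.65·0.000125^(73/1000) = 0.8562
boil_factor = (1 − e^(−0.04·43))/4.15 = 0.1978
U = 0.8562 · 0.1978

0.1694


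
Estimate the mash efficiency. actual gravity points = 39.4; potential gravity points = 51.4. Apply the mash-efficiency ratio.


efficiency = actual / potential × 100
efficiency = 39.4 / 51.4 × 100

76.6537 %


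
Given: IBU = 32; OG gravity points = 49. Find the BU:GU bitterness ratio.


BU:GU = IBU / OG_points
BU:GU = 32 / 49

0.6531


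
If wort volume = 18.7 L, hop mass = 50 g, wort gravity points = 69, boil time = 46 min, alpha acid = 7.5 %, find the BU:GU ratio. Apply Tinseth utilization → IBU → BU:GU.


U = 1.65·0.000125^(GP/1000)·(1−e^(−0.04t))/4.15;  IBU = (α/100)·m·U·1000/V;  BU:GU = IBU/GP
U = 1.65·0.000125^(69/1000)·(1−e^(−0.04·46))/4.15 = 0.1799
IBU = (7.5/100)·50·0.1799·1000/18.7 = 36.0747
BU:GU = 36.0747/69

0.5228


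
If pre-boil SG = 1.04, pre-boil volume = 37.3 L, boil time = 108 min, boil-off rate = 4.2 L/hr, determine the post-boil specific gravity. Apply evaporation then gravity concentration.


V_post = V_pre − rate·(t/60);  SG_post = 1 + (SG_pre−1)·V_pre/V_post
V_post = 37.3 − 4.2·(108/60) = 29.7400
SG_post = 1 + (1.04 − 1)·37.3/29.7400

1.0502


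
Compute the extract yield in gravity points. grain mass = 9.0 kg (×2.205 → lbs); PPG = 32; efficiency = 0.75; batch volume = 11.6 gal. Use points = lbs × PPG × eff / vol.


lbs = 9.0 × 2.205 = 19.8450
points = 19.8450 × 32 × 0.75 / 11.6

41.0586 points


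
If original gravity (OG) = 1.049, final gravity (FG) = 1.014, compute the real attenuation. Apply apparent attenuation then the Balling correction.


AA = (OG−FG)/(OG−1)·100;  RA = AA·0.8192
AA = (1.049 − 1.014)/(1.049 − 1)·100 = 71.4286
RA = 71.4286·0.8192

58.5143 %


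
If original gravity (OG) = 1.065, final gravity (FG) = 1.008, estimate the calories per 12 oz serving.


ABW = (OG−FG)·131.25·0.79/FG;  °P = 259 − 259/SG (for OG→OE and FG→AE);  RE = 0.1808·OE + 0.8192·AE;  Cal = (6.9·ABW + 4·(RE−0.1))·FG·3.55
ABW = (1.065 − 1.008)·131.25·0.79/1.008 = 5.8633
OE = 259 − 259/1.065 = 15.8075 °P
AE = 259 − 259/1.008 = 2.0556 °P
RE = 0.1808·15.8075 + 0.8192·2.0556 = 4.5419 °P
Cal = (6.9·5.8633 + 4·(4.5419−0.1))·1.008·3.55

208.3498 kcal


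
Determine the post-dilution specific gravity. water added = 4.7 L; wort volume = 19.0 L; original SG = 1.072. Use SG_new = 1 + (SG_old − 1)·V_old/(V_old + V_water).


pts = (1.072 − 1)·1000·19.0/(19.0 + 4.7) = 57.7215
SG_new = 1 + 57.7215/1000

1.0577


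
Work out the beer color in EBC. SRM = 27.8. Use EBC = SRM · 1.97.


EBC = 27.8 · 1.97

54.7660 EBC


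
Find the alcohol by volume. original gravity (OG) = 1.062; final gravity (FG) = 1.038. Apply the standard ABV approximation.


ABV = (OG − FG) · 131.25
ABV = (1.062 − 1.038) · 131.25

3.1500 % ABV


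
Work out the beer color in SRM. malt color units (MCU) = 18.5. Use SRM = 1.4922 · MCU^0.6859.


SRM = 1.4922 · 18.5^0.6859

11.0403 SRM


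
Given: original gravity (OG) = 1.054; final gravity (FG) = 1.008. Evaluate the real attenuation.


AA = (OG−FG)/(OG−1)·100;  RA = AA·0.8192
AA = (1.054 − 1.008)/(1.054 − 1)·100 = 85.1852
RA = 85.1852·0.8192

69.7837 %


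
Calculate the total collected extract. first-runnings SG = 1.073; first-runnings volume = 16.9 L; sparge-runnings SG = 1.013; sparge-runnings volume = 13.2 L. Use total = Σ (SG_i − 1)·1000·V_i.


first = (1.073 − 1)·1000·16.9 = 1233.7000
sparge = (1.013 − 1)·1000·13.2 = 171.6000
total = 1233.7000 + 171.6000

1405.3000 gravity·L
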